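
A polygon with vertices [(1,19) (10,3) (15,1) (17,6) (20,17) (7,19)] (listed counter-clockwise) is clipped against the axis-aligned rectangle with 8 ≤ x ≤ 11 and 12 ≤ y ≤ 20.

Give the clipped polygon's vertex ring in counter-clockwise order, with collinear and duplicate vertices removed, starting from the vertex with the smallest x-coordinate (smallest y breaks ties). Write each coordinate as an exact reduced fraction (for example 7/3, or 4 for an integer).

Clipped polygon: [(8,12) (11,12) (11,239/13) (8,245/13)]

1. After x ≥ 8: [(8,59/9) (10,3) (15,1) (17,6) (20,17) (8,245/13)]
2. After x ≤ 11: [(8,59/9) (10,3) (11,13/5) (11,239/13) (8,245/13)]
3. After y ≥ 12: [(8,12) (11,12) (11,239/13) (8,245/13)]
4. After y ≤ 20: [(8,12) (11,12) (11,239/13) (8,245/13)]
5. Canonical ring: [(8,12) (11,12) (11,239/13) (8,245/13)]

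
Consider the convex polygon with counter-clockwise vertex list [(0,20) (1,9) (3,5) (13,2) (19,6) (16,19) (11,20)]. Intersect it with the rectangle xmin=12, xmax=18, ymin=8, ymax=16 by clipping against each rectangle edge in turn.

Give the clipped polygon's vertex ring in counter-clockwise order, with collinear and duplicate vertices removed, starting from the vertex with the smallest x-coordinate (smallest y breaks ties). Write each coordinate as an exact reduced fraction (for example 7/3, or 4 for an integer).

1. After x ≥ 12: [(12,23/10) (13,2) (19,6) (16,19) (12,99/5)]
2. After x ≤ 18: [(12,23/10) (13,2) (18,16/3) (18,31/3) (16,19) (12,99/5)]
3. After y ≥ 8: [(12,8) (18,8) (18,31/3) (16,19) (12,99/5)]
4. After y ≤ 16: [(12,16) (12,8) (18,8) (18,31/3) (217/13,16)]
5. Canonical ring: [(12,8) (18,8) (18,31/3) (217/13,16) (12,16)]

Clipped polygon: [(12,8) (18,8) (18,31/3) (217/13,16) (12,16)]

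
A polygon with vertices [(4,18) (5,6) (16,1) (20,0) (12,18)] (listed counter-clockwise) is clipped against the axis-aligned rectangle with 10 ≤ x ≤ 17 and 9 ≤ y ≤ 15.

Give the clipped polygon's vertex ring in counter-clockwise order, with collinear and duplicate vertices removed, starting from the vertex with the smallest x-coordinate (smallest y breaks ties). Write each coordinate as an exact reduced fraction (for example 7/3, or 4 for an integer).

1. After x ≥ 10: [(10,18) (10,41/11) (16,1) (20,0) (12,18)]
2. After x ≤ 17: [(10,18) (10,41/11) (16,1) (17,3/4) (17,27/4) (12,18)]
3. After y ≥ 9: [(10,18) (10,9) (16,9) (12,18)]
4. After y ≤ 15: [(10,15) (10,9) (16,9) (40/3,15)]
5. Canonical ring: [(10,9) (16,9) (40/3,15) (10,15)]

Clipped polygon: [(10,9) (16,9) (40/3,15) (10,15)]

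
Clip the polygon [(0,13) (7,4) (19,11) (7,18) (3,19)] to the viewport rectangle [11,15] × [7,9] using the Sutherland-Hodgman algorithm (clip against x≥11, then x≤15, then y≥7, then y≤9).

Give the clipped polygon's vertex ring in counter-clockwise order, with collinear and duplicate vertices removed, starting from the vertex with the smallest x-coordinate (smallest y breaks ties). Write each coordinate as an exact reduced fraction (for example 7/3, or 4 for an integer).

Clipped polygon: [(11,7) (85/7,7) (15,26/3) (15,9) (11,9)]

1. After x ≥ 11: [(11,19/3) (19,11) (11,47/3)]
2. After x ≤ 15: [(11,19/3) (15,26/3) (15,40/3) (11,47/3)]
3. After y ≥ 7: [(11,7) (85/7,7) (15,26/3) (15,40/3) (11,47/3)]
4. After y ≤ 9: [(11,9) (11,7) (85/7,7) (15,26/3) (15,9)]
5. Canonical ring: [(11,7) (85/7,7) (15,26/3) (15,9) (11,9)]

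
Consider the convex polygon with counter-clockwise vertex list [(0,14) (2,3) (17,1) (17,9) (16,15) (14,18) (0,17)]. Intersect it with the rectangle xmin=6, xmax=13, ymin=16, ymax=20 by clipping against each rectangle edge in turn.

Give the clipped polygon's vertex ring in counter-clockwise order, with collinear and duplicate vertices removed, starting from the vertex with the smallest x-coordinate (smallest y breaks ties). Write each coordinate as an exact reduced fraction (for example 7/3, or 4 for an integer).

Clipped polygon: [(6,16) (13,16) (13,251/14) (6,122/7)]

1. After x ≥ 6: [(6,37/15) (17,1) (17,9) (16,15) (14,18) (6,122/7)]
2. After x ≤ 13: [(6,37/15) (13,23/15) (13,251/14) (6,122/7)]
3. After y ≥ 16: [(6,16) (13,16) (13,251/14) (6,122/7)]
4. After y ≤ 20: [(6,16) (13,16) (13,251/14) (6,122/7)]
5. Canonical ring: [(6,16) (13,16) (13,251/14) (6,122/7)]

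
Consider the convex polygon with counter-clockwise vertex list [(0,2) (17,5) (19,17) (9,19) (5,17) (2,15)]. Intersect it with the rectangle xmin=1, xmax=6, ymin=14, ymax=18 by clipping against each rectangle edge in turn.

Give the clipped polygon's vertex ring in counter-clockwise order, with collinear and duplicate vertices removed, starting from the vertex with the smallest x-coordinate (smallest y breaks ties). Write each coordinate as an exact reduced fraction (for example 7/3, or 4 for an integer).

Clipped polygon: [(24/13,14) (6,14) (6,35/2) (5,17) (2,15)]

1. After x ≥ 1: [(1,17/2) (1,37/17) (17,5) (19,17) (9,19) (5,17) (2,15)]
2. After x ≤ 6: [(1,17/2) (1,37/17) (6,52/17) (6,35/2) (5,17) (2,15)]
3. After y ≥ 14: [(24/13,14) (6,14) (6,35/2) (5,17) (2,15)]
4. After y ≤ 18: [(24/13,14) (6,14) (6,35/2) (5,17) (2,15)]
5. Canonical ring: [(24/13,14) (6,14) (6,35/2) (5,17) (2,15)]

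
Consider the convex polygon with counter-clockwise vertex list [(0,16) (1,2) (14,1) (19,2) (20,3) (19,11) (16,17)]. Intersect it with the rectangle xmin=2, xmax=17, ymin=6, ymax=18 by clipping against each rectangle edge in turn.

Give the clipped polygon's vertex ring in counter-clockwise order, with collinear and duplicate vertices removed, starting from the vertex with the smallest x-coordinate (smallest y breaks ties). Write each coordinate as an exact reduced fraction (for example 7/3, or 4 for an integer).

Clipped polygon: [(2,6) (17,6) (17,15) (16,17) (2,129/8)]

1. After x ≥ 2: [(2,129/8) (2,25/13) (14,1) (19,2) (20,3) (19,11) (16,17)]
2. After x ≤ 17: [(2,129/8) (2,25/13) (14,1) (17,8/5) (17,15) (16,17)]
3. After y ≥ 6: [(2,129/8) (2,6) (17,6) (17,15) (16,17)]
4. After y ≤ 18: [(2,129/8) (2,6) (17,6) (17,15) (16,17)]
5. Canonical ring: [(2,6) (17,6) (17,15) (16,17) (2,129/8)]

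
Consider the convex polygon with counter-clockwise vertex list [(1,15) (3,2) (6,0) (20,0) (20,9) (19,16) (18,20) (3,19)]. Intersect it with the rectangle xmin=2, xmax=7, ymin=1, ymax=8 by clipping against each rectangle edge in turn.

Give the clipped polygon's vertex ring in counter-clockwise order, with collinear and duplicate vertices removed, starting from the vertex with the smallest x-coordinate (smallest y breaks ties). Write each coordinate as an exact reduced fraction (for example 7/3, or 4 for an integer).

Clipped polygon: [(27/13,8) (3,2) (9/2,1) (7,1) (7,8)]

1. After x ≥ 2: [(2,17) (2,17/2) (3,2) (6,0) (20,0) (20,9) (19,16) (18,20) (3,19)]
2. After x ≤ 7: [(2,17) (2,17/2) (3,2) (6,0) (7,0) (7,289/15) (3,19)]
3. After y ≥ 1: [(2,17) (2,17/2) (3,2) (9/2,1) (7,1) (7,289/15) (3,19)]
4. After y ≤ 8: [(27/13,8) (3,2) (9/2,1) (7,1) (7,8)]
5. Canonical ring: [(27/13,8) (3,2) (9/2,1) (7,1) (7,8)]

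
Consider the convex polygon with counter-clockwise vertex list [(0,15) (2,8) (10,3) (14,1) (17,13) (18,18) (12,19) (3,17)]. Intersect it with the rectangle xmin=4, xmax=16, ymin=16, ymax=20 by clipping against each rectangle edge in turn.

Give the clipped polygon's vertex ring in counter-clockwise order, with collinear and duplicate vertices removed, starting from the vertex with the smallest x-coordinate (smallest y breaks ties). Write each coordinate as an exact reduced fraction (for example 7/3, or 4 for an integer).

Clipped polygon: [(4,16) (16,16) (16,55/3) (12,19) (4,155/9)]

1. After x ≥ 4: [(4,27/4) (10,3) (14,1) (17,13) (18,18) (12,19) (4,155/9)]
2. After x ≤ 16: [(4,27/4) (10,3) (14,1) (16,9) (16,55/3) (12,19) (4,155/9)]
3. After y ≥ 16: [(4,16) (16,16) (16,55/3) (12,19) (4,155/9)]
4. After y ≤ 20: [(4,16) (16,16) (16,55/3) (12,19) (4,155/9)]
5. Canonical ring: [(4,16) (16,16) (16,55/3) (12,19) (4,155/9)]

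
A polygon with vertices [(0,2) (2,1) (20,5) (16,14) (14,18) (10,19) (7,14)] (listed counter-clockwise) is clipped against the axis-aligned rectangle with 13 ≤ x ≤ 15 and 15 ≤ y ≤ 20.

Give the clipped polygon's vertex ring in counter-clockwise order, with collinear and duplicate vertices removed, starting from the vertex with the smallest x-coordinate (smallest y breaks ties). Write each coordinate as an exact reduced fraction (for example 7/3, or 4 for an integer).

Clipped polygon: [(13,15) (15,15) (15,16) (14,18) (13,73/4)]

1. After x ≥ 13: [(13,31/9) (20,5) (16,14) (14,18) (13,73/4)]
2. After x ≤ 15: [(13,31/9) (15,35/9) (15,16) (14,18) (13,73/4)]
3. After y ≥ 15: [(13,15) (15,15) (15,16) (14,18) (13,73/4)]
4. After y ≤ 20: [(13,15) (15,15) (15,16) (14,18) (13,73/4)]
5. Canonical ring: [(13,15) (15,15) (15,16) (14,18) (13,73/4)]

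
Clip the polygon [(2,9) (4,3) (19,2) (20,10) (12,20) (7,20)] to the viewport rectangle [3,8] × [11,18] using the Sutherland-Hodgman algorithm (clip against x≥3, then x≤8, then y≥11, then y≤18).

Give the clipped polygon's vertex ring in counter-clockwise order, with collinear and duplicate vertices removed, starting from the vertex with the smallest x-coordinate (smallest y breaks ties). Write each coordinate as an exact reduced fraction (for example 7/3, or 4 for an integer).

Clipped polygon: [(3,11) (8,11) (8,18) (67/11,18) (3,56/5)]

1. After x ≥ 3: [(3,56/5) (3,6) (4,3) (19,2) (20,10) (12,20) (7,20)]
2. After x ≤ 8: [(3,56/5) (3,6) (4,3) (8,41/15) (8,20) (7,20)]
3. After y ≥ 11: [(3,56/5) (3,11) (8,11) (8,20) (7,20)]
4. After y ≤ 18: [(67/11,18) (3,56/5) (3,11) (8,11) (8,18)]
5. Canonical ring: [(3,11) (8,11) (8,18) (67/11,18) (3,56/5)]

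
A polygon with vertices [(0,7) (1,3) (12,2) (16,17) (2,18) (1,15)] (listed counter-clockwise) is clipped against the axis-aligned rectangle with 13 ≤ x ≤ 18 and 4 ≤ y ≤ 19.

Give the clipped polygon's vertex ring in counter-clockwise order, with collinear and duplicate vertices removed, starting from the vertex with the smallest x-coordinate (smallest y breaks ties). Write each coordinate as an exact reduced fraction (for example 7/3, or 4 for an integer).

Clipped polygon: [(13,23/4) (16,17) (13,241/14)]

1. After x ≥ 13: [(13,23/4) (16,17) (13,241/14)]
2. After x ≤ 18: [(13,23/4) (16,17) (13,241/14)]
3. After y ≥ 4: [(13,23/4) (16,17) (13,241/14)]
4. After y ≤ 19: [(13,23/4) (16,17) (13,241/14)]
5. Canonical ring: [(13,23/4) (16,17) (13,241/14)]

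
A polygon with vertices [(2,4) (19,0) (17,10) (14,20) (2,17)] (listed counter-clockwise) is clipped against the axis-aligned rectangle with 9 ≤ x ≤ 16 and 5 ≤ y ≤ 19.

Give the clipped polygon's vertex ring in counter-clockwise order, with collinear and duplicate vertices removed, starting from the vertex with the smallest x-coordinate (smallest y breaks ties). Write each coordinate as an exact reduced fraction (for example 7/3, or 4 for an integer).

Clipped polygon: [(9,5) (16,5) (16,40/3) (143/10,19) (10,19) (9,75/4)]

1. After x ≥ 9: [(9,40/17) (19,0) (17,10) (14,20) (9,75/4)]
2. After x ≤ 16: [(9,40/17) (16,12/17) (16,40/3) (14,20) (9,75/4)]
3. After y ≥ 5: [(9,5) (16,5) (16,40/3) (14,20) (9,75/4)]
4. After y ≤ 19: [(9,5) (16,5) (16,40/3) (143/10,19) (10,19) (9,75/4)]
5. Canonical ring: [(9,5) (16,5) (16,40/3) (143/10,19) (10,19) (9,75/4)]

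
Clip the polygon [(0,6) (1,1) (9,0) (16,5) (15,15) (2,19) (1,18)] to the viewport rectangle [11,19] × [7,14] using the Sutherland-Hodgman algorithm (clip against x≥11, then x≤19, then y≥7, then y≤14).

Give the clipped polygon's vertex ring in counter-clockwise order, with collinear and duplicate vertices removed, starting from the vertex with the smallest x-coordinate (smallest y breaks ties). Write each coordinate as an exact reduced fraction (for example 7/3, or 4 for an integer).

Clipped polygon: [(11,7) (79/5,7) (151/10,14) (11,14)]

1. After x ≥ 11: [(11,10/7) (16,5) (15,15) (11,211/13)]
2. After x ≤ 19: [(11,10/7) (16,5) (15,15) (11,211/13)]
3. After y ≥ 7: [(11,7) (79/5,7) (15,15) (11,211/13)]
4. After y ≤ 14: [(11,14) (11,7) (79/5,7) (151/10,14)]
5. Canonical ring: [(11,7) (79/5,7) (151/10,14) (11,14)]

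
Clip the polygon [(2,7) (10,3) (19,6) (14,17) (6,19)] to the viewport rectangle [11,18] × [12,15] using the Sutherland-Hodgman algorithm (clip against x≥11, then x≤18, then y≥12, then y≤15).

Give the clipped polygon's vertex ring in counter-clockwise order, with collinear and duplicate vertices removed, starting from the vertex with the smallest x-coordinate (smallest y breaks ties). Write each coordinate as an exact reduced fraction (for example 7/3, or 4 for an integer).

1. After x ≥ 11: [(11,10/3) (19,6) (14,17) (11,71/4)]
2. After x ≤ 18: [(11,10/3) (18,17/3) (18,41/5) (14,17) (11,71/4)]
3. After y ≥ 12: [(11,12) (179/11,12) (14,17) (11,71/4)]
4. After y ≤ 15: [(11,15) (11,12) (179/11,12) (164/11,15)]
5. Canonical ring: [(11,12) (179/11,12) (164/11,15) (11,15)]

Clipped polygon: [(11,12) (179/11,12) (164/11,15) (11,15)]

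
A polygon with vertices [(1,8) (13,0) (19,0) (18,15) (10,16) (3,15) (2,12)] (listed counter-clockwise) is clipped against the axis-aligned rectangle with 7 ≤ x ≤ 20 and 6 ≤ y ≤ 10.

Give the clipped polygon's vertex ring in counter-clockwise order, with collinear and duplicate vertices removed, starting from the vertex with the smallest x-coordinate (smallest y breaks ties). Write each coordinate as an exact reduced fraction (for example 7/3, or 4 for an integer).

Clipped polygon: [(7,6) (93/5,6) (55/3,10) (7,10)]

1. After x ≥ 7: [(7,4) (13,0) (19,0) (18,15) (10,16) (7,109/7)]
2. After x ≤ 20: [(7,4) (13,0) (19,0) (18,15) (10,16) (7,109/7)]
3. After y ≥ 6: [(7,6) (93/5,6) (18,15) (10,16) (7,109/7)]
4. After y ≤ 10: [(7,10) (7,6) (93/5,6) (55/3,10)]
5. Canonical ring: [(7,6) (93/5,6) (55/3,10) (7,10)]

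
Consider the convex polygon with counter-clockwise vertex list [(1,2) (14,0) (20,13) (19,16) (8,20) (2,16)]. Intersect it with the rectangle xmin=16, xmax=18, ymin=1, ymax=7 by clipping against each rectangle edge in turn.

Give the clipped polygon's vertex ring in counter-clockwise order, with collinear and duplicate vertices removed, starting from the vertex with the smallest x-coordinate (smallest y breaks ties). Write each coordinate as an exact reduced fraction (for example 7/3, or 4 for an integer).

Clipped polygon: [(16,13/3) (224/13,7) (16,7)]

1. After x ≥ 16: [(16,13/3) (20,13) (19,16) (16,188/11)]
2. After x ≤ 18: [(16,13/3) (18,26/3) (18,180/11) (16,188/11)]
3. After y ≥ 1: [(16,13/3) (18,26/3) (18,180/11) (16,188/11)]
4. After y ≤ 7: [(16,7) (16,13/3) (224/13,7)]
5. Canonical ring: [(16,13/3) (224/13,7) (16,7)]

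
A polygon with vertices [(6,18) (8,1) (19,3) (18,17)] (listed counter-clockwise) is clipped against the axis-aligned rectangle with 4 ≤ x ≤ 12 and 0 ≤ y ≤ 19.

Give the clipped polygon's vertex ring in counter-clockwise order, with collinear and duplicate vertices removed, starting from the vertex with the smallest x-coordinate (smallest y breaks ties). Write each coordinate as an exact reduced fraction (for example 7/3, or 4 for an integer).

Clipped polygon: [(6,18) (8,1) (12,19/11) (12,35/2)]

1. After x ≥ 4: [(6,18) (8,1) (19,3) (18,17)]
2. After x ≤ 12: [(12,35/2) (6,18) (8,1) (12,19/11)]
3. After y ≥ 0: [(12,35/2) (6,18) (8,1) (12,19/11)]
4. After y ≤ 19: [(12,35/2) (6,18) (8,1) (12,19/11)]
5. Canonical ring: [(6,18) (8,1) (12,19/11) (12,35/2)]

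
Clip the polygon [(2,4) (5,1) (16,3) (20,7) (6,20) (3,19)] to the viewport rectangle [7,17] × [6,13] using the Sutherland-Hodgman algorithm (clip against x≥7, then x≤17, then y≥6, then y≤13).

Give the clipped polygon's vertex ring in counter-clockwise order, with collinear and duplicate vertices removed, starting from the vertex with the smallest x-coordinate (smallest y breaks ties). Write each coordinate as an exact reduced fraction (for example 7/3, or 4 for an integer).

1. After x ≥ 7: [(7,15/11) (16,3) (20,7) (7,267/14)]
2. After x ≤ 17: [(7,15/11) (16,3) (17,4) (17,137/14) (7,267/14)]
3. After y ≥ 6: [(7,6) (17,6) (17,137/14) (7,267/14)]
4. After y ≤ 13: [(7,13) (7,6) (17,6) (17,137/14) (176/13,13)]
5. Canonical ring: [(7,6) (17,6) (17,137/14) (176/13,13) (7,13)]

Clipped polygon: [(7,6) (17,6) (17,137/14) (176/13,13) (7,13)]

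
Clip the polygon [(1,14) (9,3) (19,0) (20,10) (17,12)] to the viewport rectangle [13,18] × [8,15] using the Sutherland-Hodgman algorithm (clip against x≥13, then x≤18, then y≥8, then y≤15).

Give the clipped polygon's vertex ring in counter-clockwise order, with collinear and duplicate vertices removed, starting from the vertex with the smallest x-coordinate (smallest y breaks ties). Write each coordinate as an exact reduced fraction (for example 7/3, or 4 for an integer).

1. After x ≥ 13: [(13,25/2) (13,9/5) (19,0) (20,10) (17,12)]
2. After x ≤ 18: [(13,25/2) (13,9/5) (18,3/10) (18,34/3) (17,12)]
3. After y ≥ 8: [(13,25/2) (13,8) (18,8) (18,34/3) (17,12)]
4. After y ≤ 15: [(13,25/2) (13,8) (18,8) (18,34/3) (17,12)]
5. Canonical ring: [(13,8) (18,8) (18,34/3) (17,12) (13,25/2)]

Clipped polygon: [(13,8) (18,8) (18,34/3) (17,12) (13,25/2)]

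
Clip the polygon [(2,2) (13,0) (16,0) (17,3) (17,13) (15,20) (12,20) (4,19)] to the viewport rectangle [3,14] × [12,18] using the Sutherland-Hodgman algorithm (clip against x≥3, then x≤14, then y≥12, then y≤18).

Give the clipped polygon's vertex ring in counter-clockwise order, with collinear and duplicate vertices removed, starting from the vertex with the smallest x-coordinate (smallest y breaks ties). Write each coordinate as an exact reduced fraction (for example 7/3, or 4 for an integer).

Clipped polygon: [(54/17,12) (14,12) (14,18) (66/17,18)]

1. After x ≥ 3: [(3,21/2) (3,20/11) (13,0) (16,0) (17,3) (17,13) (15,20) (12,20) (4,19)]
2. After x ≤ 14: [(3,21/2) (3,20/11) (13,0) (14,0) (14,20) (12,20) (4,19)]
3. After y ≥ 12: [(54/17,12) (14,12) (14,20) (12,20) (4,19)]
4. After y ≤ 18: [(66/17,18) (54/17,12) (14,12) (14,18)]
5. Canonical ring: [(54/17,12) (14,12) (14,18) (66/17,18)]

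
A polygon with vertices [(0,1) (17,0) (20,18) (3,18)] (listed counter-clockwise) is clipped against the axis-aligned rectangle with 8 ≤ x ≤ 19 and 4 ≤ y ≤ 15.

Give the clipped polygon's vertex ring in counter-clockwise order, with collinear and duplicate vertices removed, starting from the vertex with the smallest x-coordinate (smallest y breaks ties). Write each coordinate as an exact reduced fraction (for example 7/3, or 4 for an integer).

Clipped polygon: [(8,4) (53/3,4) (19,12) (19,15) (8,15)]

1. After x ≥ 8: [(8,9/17) (17,0) (20,18) (8,18)]
2. After x ≤ 19: [(8,9/17) (17,0) (19,12) (19,18) (8,18)]
3. After y ≥ 4: [(8,4) (53/3,4) (19,12) (19,18) (8,18)]
4. After y ≤ 15: [(8,15) (8,4) (53/3,4) (19,12) (19,15)]
5. Canonical ring: [(8,4) (53/3,4) (19,12) (19,15) (8,15)]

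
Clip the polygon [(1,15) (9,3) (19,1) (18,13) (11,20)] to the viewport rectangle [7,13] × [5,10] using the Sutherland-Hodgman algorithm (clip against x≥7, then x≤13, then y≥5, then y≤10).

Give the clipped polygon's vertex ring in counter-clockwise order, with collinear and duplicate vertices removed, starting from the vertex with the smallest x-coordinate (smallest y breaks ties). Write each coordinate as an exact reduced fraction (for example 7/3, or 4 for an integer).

Clipped polygon: [(7,6) (23/3,5) (13,5) (13,10) (7,10)]

1. After x ≥ 7: [(7,18) (7,6) (9,3) (19,1) (18,13) (11,20)]
2. After x ≤ 13: [(7,18) (7,6) (9,3) (13,11/5) (13,18) (11,20)]
3. After y ≥ 5: [(7,18) (7,6) (23/3,5) (13,5) (13,18) (11,20)]
4. After y ≤ 10: [(7,10) (7,6) (23/3,5) (13,5) (13,10)]
5. Canonical ring: [(7,6) (23/3,5) (13,5) (13,10) (7,10)]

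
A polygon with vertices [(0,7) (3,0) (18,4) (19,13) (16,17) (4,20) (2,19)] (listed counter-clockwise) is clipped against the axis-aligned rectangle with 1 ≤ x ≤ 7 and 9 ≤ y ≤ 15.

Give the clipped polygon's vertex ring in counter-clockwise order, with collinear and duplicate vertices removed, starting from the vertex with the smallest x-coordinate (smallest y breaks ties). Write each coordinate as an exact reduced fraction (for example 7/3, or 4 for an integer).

1. After x ≥ 1: [(1,13) (1,14/3) (3,0) (18,4) (19,13) (16,17) (4,20) (2,19)]
2. After x ≤ 7: [(1,13) (1,14/3) (3,0) (7,16/15) (7,77/4) (4,20) (2,19)]
3. After y ≥ 9: [(1,13) (1,9) (7,9) (7,77/4) (4,20) (2,19)]
4. After y ≤ 15: [(4/3,15) (1,13) (1,9) (7,9) (7,15)]
5. Canonical ring: [(1,9) (7,9) (7,15) (4/3,15) (1,13)]

Clipped polygon: [(1,9) (7,9) (7,15) (4/3,15) (1,13)]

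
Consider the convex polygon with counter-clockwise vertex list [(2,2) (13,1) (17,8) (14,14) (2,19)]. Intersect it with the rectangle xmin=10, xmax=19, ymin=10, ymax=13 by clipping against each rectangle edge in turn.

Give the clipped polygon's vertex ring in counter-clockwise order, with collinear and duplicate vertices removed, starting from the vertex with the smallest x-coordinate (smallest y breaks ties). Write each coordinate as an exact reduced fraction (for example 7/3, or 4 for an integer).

1. After x ≥ 10: [(10,14/11) (13,1) (17,8) (14,14) (10,47/3)]
2. After x ≤ 19: [(10,14/11) (13,1) (17,8) (14,14) (10,47/3)]
3. After y ≥ 10: [(10,10) (16,10) (14,14) (10,47/3)]
4. After y ≤ 13: [(10,13) (10,10) (16,10) (29/2,13)]
5. Canonical ring: [(10,10) (16,10) (29/2,13) (10,13)]

Clipped polygon: [(10,10) (16,10) (29/2,13) (10,13)]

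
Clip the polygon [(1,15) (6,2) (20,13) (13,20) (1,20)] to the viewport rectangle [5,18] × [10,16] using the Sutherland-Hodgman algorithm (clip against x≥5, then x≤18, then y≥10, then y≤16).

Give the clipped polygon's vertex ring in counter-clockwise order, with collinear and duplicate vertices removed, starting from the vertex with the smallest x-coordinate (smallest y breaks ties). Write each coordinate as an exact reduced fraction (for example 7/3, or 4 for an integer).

Clipped polygon: [(5,10) (178/11,10) (18,80/7) (18,15) (17,16) (5,16)]

1. After x ≥ 5: [(5,23/5) (6,2) (20,13) (13,20) (5,20)]
2. After x ≤ 18: [(5,23/5) (6,2) (18,80/7) (18,15) (13,20) (5,20)]
3. After y ≥ 10: [(5,10) (178/11,10) (18,80/7) (18,15) (13,20) (5,20)]
4. After y ≤ 16: [(5,16) (5,10) (178/11,10) (18,80/7) (18,15) (17,16)]
5. Canonical ring: [(5,10) (178/11,10) (18,80/7) (18,15) (17,16) (5,16)]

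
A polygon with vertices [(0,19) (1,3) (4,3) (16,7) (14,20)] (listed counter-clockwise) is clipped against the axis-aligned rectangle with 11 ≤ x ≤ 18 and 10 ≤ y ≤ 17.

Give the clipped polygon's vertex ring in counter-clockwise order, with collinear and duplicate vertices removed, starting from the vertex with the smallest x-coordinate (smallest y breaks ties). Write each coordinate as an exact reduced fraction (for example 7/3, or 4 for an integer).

1. After x ≥ 11: [(11,277/14) (11,16/3) (16,7) (14,20)]
2. After x ≤ 18: [(11,277/14) (11,16/3) (16,7) (14,20)]
3. After y ≥ 10: [(11,277/14) (11,10) (202/13,10) (14,20)]
4. After y ≤ 17: [(11,17) (11,10) (202/13,10) (188/13,17)]
5. Canonical ring: [(11,10) (202/13,10) (188/13,17) (11,17)]

Clipped polygon: [(11,10) (202/13,10) (188/13,17) (11,17)]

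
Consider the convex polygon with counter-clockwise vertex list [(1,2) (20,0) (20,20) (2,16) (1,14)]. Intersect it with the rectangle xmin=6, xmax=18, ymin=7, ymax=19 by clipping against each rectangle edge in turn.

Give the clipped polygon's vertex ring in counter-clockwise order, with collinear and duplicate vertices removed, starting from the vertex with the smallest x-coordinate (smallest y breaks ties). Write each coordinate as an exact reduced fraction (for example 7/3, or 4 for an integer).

1. After x ≥ 6: [(6,28/19) (20,0) (20,20) (6,152/9)]
2. After x ≤ 18: [(6,28/19) (18,4/19) (18,176/9) (6,152/9)]
3. After y ≥ 7: [(6,7) (18,7) (18,176/9) (6,152/9)]
4. After y ≤ 19: [(6,7) (18,7) (18,19) (31/2,19) (6,152/9)]
5. Canonical ring: [(6,7) (18,7) (18,19) (31/2,19) (6,152/9)]

Clipped polygon: [(6,7) (18,7) (18,19) (31/2,19) (6,152/9)]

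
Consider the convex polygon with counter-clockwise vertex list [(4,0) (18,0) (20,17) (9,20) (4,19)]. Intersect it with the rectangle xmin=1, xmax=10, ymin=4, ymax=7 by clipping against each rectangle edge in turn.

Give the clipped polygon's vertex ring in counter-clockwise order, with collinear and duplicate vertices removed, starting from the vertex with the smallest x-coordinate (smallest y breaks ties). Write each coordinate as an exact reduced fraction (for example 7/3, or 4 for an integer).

1. After x ≥ 1: [(4,0) (18,0) (20,17) (9,20) (4,19)]
2. After x ≤ 10: [(4,0) (10,0) (10,217/11) (9,20) (4,19)]
3. After y ≥ 4: [(4,4) (10,4) (10,217/11) (9,20) (4,19)]
4. After y ≤ 7: [(4,7) (4,4) (10,4) (10,7)]
5. Canonical ring: [(4,4) (10,4) (10,7) (4,7)]

Clipped polygon: [(4,4) (10,4) (10,7) (4,7)]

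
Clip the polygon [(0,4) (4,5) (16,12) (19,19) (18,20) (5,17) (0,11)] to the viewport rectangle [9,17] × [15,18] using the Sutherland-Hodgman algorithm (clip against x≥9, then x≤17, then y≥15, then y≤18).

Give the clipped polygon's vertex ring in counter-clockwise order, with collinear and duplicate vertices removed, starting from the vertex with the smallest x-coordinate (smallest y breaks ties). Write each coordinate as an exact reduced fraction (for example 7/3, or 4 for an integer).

1. After x ≥ 9: [(9,95/12) (16,12) (19,19) (18,20) (9,233/13)]
2. After x ≤ 17: [(9,95/12) (16,12) (17,43/3) (17,257/13) (9,233/13)]
3. After y ≥ 15: [(9,15) (17,15) (17,257/13) (9,233/13)]
4. After y ≤ 18: [(9,15) (17,15) (17,18) (28/3,18) (9,233/13)]
5. Canonical ring: [(9,15) (17,15) (17,18) (28/3,18) (9,233/13)]

Clipped polygon: [(9,15) (17,15) (17,18) (28/3,18) (9,233/13)]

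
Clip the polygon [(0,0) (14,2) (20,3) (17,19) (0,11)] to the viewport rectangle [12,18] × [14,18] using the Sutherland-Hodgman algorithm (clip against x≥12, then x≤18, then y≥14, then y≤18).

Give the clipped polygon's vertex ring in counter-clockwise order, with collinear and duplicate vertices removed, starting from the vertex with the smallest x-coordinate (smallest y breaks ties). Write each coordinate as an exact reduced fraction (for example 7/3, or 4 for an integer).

Clipped polygon: [(12,14) (287/16,14) (275/16,18) (119/8,18) (12,283/17)]

1. After x ≥ 12: [(12,12/7) (14,2) (20,3) (17,19) (12,283/17)]
2. After x ≤ 18: [(12,12/7) (14,2) (18,8/3) (18,41/3) (17,19) (12,283/17)]
3. After y ≥ 14: [(12,14) (287/16,14) (17,19) (12,283/17)]
4. After y ≤ 18: [(12,14) (287/16,14) (275/16,18) (119/8,18) (12,283/17)]
5. Canonical ring: [(12,14) (287/16,14) (275/16,18) (119/8,18) (12,283/17)]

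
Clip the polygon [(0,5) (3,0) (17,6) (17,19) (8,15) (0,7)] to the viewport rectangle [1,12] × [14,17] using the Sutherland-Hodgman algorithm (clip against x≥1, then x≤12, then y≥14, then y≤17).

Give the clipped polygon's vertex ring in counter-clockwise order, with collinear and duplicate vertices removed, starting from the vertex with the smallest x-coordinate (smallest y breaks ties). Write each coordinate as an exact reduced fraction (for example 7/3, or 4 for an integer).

Clipped polygon: [(7,14) (12,14) (12,151/9) (8,15)]

1. After x ≥ 1: [(1,10/3) (3,0) (17,6) (17,19) (8,15) (1,8)]
2. After x ≤ 12: [(1,10/3) (3,0) (12,27/7) (12,151/9) (8,15) (1,8)]
3. After y ≥ 14: [(12,14) (12,151/9) (8,15) (7,14)]
4. After y ≤ 17: [(12,14) (12,151/9) (8,15) (7,14)]
5. Canonical ring: [(7,14) (12,14) (12,151/9) (8,15)]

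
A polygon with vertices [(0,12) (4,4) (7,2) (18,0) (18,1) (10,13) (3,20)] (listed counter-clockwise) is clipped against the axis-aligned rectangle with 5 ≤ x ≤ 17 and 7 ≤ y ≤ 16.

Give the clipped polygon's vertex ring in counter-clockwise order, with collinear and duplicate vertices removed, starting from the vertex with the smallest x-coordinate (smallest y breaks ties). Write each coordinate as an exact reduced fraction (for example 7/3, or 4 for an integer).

1. After x ≥ 5: [(5,10/3) (7,2) (18,0) (18,1) (10,13) (5,18)]
2. After x ≤ 17: [(5,10/3) (7,2) (17,2/11) (17,5/2) (10,13) (5,18)]
3. After y ≥ 7: [(5,7) (14,7) (10,13) (5,18)]
4. After y ≤ 16: [(5,16) (5,7) (14,7) (10,13) (7,16)]
5. Canonical ring: [(5,7) (14,7) (10,13) (7,16) (5,16)]

Clipped polygon: [(5,7) (14,7) (10,13) (7,16) (5,16)]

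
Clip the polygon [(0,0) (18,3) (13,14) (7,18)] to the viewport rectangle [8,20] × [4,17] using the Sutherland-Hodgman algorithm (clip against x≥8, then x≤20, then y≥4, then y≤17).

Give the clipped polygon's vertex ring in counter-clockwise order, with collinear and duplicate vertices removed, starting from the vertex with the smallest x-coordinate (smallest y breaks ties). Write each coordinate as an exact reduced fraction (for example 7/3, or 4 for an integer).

Clipped polygon: [(8,4) (193/11,4) (13,14) (17/2,17) (8,17)]

1. After x ≥ 8: [(8,4/3) (18,3) (13,14) (8,52/3)]
2. After x ≤ 20: [(8,4/3) (18,3) (13,14) (8,52/3)]
3. After y ≥ 4: [(8,4) (193/11,4) (13,14) (8,52/3)]
4. After y ≤ 17: [(8,17) (8,4) (193/11,4) (13,14) (17/2,17)]
5. Canonical ring: [(8,4) (193/11,4) (13,14) (17/2,17) (8,17)]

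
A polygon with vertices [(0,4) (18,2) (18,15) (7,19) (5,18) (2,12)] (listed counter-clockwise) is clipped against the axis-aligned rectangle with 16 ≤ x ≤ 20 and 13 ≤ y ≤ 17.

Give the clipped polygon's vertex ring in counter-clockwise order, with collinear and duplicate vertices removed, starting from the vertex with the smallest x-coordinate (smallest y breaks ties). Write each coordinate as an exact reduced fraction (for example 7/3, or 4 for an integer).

Clipped polygon: [(16,13) (18,13) (18,15) (16,173/11)]

1. After x ≥ 16: [(16,20/9) (18,2) (18,15) (16,173/11)]
2. After x ≤ 20: [(16,20/9) (18,2) (18,15) (16,173/11)]
3. After y ≥ 13: [(16,13) (18,13) (18,15) (16,173/11)]
4. After y ≤ 17: [(16,13) (18,13) (18,15) (16,173/11)]
5. Canonical ring: [(16,13) (18,13) (18,15) (16,173/11)]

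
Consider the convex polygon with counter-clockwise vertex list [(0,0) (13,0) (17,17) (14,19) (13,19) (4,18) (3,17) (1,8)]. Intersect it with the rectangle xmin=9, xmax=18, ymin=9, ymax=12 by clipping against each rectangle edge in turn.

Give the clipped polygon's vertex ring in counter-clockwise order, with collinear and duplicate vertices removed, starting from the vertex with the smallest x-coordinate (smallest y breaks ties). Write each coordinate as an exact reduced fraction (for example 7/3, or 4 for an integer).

1. After x ≥ 9: [(9,0) (13,0) (17,17) (14,19) (13,19) (9,167/9)]
2. After x ≤ 18: [(9,0) (13,0) (17,17) (14,19) (13,19) (9,167/9)]
3. After y ≥ 9: [(9,9) (257/17,9) (17,17) (14,19) (13,19) (9,167/9)]
4. After y ≤ 12: [(9,12) (9,9) (257/17,9) (269/17,12)]
5. Canonical ring: [(9,9) (257/17,9) (269/17,12) (9,12)]

Clipped polygon: [(9,9) (257/17,9) (269/17,12) (9,12)]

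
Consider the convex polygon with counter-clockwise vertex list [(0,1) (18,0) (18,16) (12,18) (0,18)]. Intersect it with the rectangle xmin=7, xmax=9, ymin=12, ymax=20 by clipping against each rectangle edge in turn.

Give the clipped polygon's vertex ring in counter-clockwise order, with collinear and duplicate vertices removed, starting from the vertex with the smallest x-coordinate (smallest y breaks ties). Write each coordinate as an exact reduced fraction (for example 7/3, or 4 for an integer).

1. After x ≥ 7: [(7,11/18) (18,0) (18,16) (12,18) (7,18)]
2. After x ≤ 9: [(7,11/18) (9,1/2) (9,18) (7,18)]
3. After y ≥ 12: [(7,12) (9,12) (9,18) (7,18)]
4. After y ≤ 20: [(7,12) (9,12) (9,18) (7,18)]
5. Canonical ring: [(7,12) (9,12) (9,18) (7,18)]

Clipped polygon: [(7,12) (9,12) (9,18) (7,18)]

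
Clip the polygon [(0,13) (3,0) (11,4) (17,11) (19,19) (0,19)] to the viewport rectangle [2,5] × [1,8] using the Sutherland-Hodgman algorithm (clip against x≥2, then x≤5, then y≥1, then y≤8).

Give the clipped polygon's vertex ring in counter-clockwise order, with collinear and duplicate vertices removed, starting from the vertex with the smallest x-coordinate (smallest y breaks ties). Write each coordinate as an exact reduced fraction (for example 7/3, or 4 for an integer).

1. After x ≥ 2: [(2,13/3) (3,0) (11,4) (17,11) (19,19) (2,19)]
2. After x ≤ 5: [(2,13/3) (3,0) (5,1) (5,19) (2,19)]
3. After y ≥ 1: [(2,13/3) (36/13,1) (5,1) (5,1) (5,19) (2,19)]
4. After y ≤ 8: [(2,8) (2,13/3) (36/13,1) (5,1) (5,1) (5,8)]
5. Canonical ring: [(2,13/3) (36/13,1) (5,1) (5,8) (2,8)]

Clipped polygon: [(2,13/3) (36/13,1) (5,1) (5,8) (2,8)]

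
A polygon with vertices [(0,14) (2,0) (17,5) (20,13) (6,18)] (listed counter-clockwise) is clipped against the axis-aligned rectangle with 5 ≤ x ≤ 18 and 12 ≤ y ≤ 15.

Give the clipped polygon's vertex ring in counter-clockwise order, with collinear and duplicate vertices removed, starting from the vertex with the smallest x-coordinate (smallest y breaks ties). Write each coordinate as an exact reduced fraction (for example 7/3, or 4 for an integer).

1. After x ≥ 5: [(5,52/3) (5,1) (17,5) (20,13) (6,18)]
2. After x ≤ 18: [(5,52/3) (5,1) (17,5) (18,23/3) (18,96/7) (6,18)]
3. After y ≥ 12: [(5,52/3) (5,12) (18,12) (18,96/7) (6,18)]
4. After y ≤ 15: [(5,15) (5,12) (18,12) (18,96/7) (72/5,15)]
5. Canonical ring: [(5,12) (18,12) (18,96/7) (72/5,15) (5,15)]

Clipped polygon: [(5,12) (18,12) (18,96/7) (72/5,15) (5,15)]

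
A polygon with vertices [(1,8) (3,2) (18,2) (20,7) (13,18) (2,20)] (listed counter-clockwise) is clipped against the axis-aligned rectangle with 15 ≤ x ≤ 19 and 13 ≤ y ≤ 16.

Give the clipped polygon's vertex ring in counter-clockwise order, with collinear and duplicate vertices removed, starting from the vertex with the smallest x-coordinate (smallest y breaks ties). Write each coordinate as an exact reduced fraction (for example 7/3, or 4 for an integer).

Clipped polygon: [(15,13) (178/11,13) (15,104/7)]

1. After x ≥ 15: [(15,2) (18,2) (20,7) (15,104/7)]
2. After x ≤ 19: [(15,2) (18,2) (19,9/2) (19,60/7) (15,104/7)]
3. After y ≥ 13: [(15,13) (178/11,13) (15,104/7)]
4. After y ≤ 16: [(15,13) (178/11,13) (15,104/7)]
5. Canonical ring: [(15,13) (178/11,13) (15,104/7)]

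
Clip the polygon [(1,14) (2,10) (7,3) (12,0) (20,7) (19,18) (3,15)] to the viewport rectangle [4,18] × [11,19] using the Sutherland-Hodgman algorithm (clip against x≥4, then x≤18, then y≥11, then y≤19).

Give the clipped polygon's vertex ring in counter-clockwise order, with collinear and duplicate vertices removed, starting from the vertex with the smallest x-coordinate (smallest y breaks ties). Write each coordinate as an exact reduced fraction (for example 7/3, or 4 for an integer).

1. After x ≥ 4: [(4,36/5) (7,3) (12,0) (20,7) (19,18) (4,243/16)]
2. After x ≤ 18: [(4,36/5) (7,3) (12,0) (18,21/4) (18,285/16) (4,243/16)]
3. After y ≥ 11: [(4,11) (18,11) (18,285/16) (4,243/16)]
4. After y ≤ 19: [(4,11) (18,11) (18,285/16) (4,243/16)]
5. Canonical ring: [(4,11) (18,11) (18,285/16) (4,243/16)]

Clipped polygon: [(4,11) (18,11) (18,285/16) (4,243/16)]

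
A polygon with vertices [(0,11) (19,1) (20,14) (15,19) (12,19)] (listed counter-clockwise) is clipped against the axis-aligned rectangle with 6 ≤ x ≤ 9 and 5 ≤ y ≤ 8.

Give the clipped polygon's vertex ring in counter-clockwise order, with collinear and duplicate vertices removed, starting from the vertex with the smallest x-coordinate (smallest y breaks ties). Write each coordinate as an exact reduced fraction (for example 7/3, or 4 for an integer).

1. After x ≥ 6: [(6,15) (6,149/19) (19,1) (20,14) (15,19) (12,19)]
2. After x ≤ 9: [(9,17) (6,15) (6,149/19) (9,119/19)]
3. After y ≥ 5: [(9,17) (6,15) (6,149/19) (9,119/19)]
4. After y ≤ 8: [(9,8) (6,8) (6,149/19) (9,119/19)]
5. Canonical ring: [(6,149/19) (9,119/19) (9,8) (6,8)]

Clipped polygon: [(6,149/19) (9,119/19) (9,8) (6,8)]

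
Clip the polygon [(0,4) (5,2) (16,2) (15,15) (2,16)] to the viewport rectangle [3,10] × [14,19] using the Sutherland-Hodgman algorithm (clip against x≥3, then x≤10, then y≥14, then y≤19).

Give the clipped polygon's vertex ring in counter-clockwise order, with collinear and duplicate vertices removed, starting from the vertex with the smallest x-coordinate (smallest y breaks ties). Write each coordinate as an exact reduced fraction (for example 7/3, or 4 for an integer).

1. After x ≥ 3: [(3,14/5) (5,2) (16,2) (15,15) (3,207/13)]
2. After x ≤ 10: [(3,14/5) (5,2) (10,2) (10,200/13) (3,207/13)]
3. After y ≥ 14: [(3,14) (10,14) (10,200/13) (3,207/13)]
4. After y ≤ 19: [(3,14) (10,14) (10,200/13) (3,207/13)]
5. Canonical ring: [(3,14) (10,14) (10,200/13) (3,207/13)]

Clipped polygon: [(3,14) (10,14) (10,200/13) (3,207/13)]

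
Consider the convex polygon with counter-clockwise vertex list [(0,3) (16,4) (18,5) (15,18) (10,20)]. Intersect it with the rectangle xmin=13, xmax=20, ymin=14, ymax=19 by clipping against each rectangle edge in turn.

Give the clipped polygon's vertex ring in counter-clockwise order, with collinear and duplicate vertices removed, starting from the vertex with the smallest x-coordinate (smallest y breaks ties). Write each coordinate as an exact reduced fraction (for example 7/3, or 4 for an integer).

Clipped polygon: [(13,14) (207/13,14) (15,18) (13,94/5)]

1. After x ≥ 13: [(13,61/16) (16,4) (18,5) (15,18) (13,94/5)]
2. After x ≤ 20: [(13,61/16) (16,4) (18,5) (15,18) (13,94/5)]
3. After y ≥ 14: [(13,14) (207/13,14) (15,18) (13,94/5)]
4. After y ≤ 19: [(13,14) (207/13,14) (15,18) (13,94/5)]
5. Canonical ring: [(13,14) (207/13,14) (15,18) (13,94/5)]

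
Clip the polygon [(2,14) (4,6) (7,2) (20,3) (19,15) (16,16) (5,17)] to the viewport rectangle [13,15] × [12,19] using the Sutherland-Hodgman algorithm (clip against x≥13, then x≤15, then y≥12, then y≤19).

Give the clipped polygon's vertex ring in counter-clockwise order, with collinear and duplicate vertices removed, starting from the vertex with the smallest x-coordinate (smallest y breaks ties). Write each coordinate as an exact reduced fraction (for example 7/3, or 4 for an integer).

Clipped polygon: [(13,12) (15,12) (15,177/11) (13,179/11)]

1. After x ≥ 13: [(13,32/13) (20,3) (19,15) (16,16) (13,179/11)]
2. After x ≤ 15: [(13,32/13) (15,34/13) (15,177/11) (13,179/11)]
3. After y ≥ 12: [(13,12) (15,12) (15,177/11) (13,179/11)]
4. After y ≤ 19: [(13,12) (15,12) (15,177/11) (13,179/11)]
5. Canonical ring: [(13,12) (15,12) (15,177/11) (13,179/11)]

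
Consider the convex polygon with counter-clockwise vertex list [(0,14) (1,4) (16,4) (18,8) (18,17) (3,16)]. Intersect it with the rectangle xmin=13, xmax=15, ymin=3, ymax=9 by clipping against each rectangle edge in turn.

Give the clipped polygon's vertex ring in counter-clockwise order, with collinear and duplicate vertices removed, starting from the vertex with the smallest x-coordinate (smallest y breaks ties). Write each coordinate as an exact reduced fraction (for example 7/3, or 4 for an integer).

1. After x ≥ 13: [(13,4) (16,4) (18,8) (18,17) (13,50/3)]
2. After x ≤ 15: [(13,4) (15,4) (15,84/5) (13,50/3)]
3. After y ≥ 3: [(13,4) (15,4) (15,84/5) (13,50/3)]
4. After y ≤ 9: [(13,9) (13,4) (15,4) (15,9)]
5. Canonical ring: [(13,4) (15,4) (15,9) (13,9)]

Clipped polygon: [(13,4) (15,4) (15,9) (13,9)]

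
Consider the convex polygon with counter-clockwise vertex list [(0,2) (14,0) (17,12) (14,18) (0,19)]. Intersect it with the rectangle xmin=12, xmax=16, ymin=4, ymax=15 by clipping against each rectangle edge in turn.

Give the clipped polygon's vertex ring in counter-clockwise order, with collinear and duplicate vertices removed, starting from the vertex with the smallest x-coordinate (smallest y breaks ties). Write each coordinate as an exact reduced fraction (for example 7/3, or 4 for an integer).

Clipped polygon: [(12,4) (15,4) (16,8) (16,14) (31/2,15) (12,15)]

1. After x ≥ 12: [(12,2/7) (14,0) (17,12) (14,18) (12,127/7)]
2. After x ≤ 16: [(12,2/7) (14,0) (16,8) (16,14) (14,18) (12,127/7)]
3. After y ≥ 4: [(12,4) (15,4) (16,8) (16,14) (14,18) (12,127/7)]
4. After y ≤ 15: [(12,15) (12,4) (15,4) (16,8) (16,14) (31/2,15)]
5. Canonical ring: [(12,4) (15,4) (16,8) (16,14) (31/2,15) (12,15)]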